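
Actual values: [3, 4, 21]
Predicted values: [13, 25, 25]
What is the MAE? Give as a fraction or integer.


MAE = (1/3) * (|3-13|=10 + |4-25|=21 + |21-25|=4). Sum = 35. MAE = 35/3.

35/3


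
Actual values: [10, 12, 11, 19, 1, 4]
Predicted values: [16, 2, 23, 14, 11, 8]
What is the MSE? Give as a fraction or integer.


MSE = (1/6) * ((10-16)^2=36 + (12-2)^2=100 + (11-23)^2=144 + (19-14)^2=25 + (1-11)^2=100 + (4-8)^2=16). Sum = 421. MSE = 421/6.

421/6


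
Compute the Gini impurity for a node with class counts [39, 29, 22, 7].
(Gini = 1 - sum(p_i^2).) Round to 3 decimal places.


Total = 97. Proportions: 39/97, 29/97, 22/97, 7/97. sum(p_i^2) = 0.3077. Gini = 1 - 0.3077 = 0.6923, which rounds to 0.692.

0.692


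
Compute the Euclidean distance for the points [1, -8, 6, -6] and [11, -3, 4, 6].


d = sqrt(sum of squared differences). (1-11)^2=100, (-8--3)^2=25, (6-4)^2=4, (-6-6)^2=144. Sum = 273.

sqrt(273)


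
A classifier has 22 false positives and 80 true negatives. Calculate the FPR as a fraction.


FPR = FP / (FP + TN) = 22 / 102 = 11/51.

11/51


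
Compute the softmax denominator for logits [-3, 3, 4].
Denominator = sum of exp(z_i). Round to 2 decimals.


Denom = e^-3=0.0498 + e^3=20.0855 + e^4=54.5982. Sum = 74.7335, which rounds to 74.73.

74.73


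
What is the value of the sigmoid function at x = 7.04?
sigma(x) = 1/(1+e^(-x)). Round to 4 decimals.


sigma(7.04) = 1/(1+e^(-7.04)) = 1/(1+0.000876) = 1/1.000876 = 0.9991.

0.9991


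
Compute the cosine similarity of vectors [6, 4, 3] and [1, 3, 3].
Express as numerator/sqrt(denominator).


dot = 27. |a|^2 = 61, |b|^2 = 19. cos = 27/sqrt(1159).

27/sqrt(1159)


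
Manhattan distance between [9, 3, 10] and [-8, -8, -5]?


d = sum of absolute differences: |9--8|=17 + |3--8|=11 + |10--5|=15 = 43.

43


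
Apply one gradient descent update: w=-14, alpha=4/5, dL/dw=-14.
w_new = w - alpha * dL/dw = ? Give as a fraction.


w_new = -14 - 4/5 * -14 = -14 - -56/5 = -14/5.

-14/5


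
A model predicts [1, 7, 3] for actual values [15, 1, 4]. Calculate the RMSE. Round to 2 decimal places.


MSE = 77.6667. RMSE = sqrt(77.6667) = 8.81.

8.81


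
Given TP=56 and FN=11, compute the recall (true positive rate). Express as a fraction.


Recall = TP / (TP + FN) = 56 / 67 = 56/67.

56/67


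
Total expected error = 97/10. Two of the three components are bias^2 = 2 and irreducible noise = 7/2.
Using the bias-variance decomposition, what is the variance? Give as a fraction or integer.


Total error = bias^2 + variance + irreducible noise. So variance = 97/10 - 2 - 7/2 = 21/5.

21/5


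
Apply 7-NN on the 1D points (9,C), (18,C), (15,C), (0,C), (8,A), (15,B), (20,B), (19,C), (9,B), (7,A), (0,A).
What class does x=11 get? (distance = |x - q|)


Distances: |9-11|=2, |18-11|=7, |15-11|=4, |0-11|=11, |8-11|=3, |15-11|=4, |20-11|=9, |19-11|=8, |9-11|=2, |7-11|=4, |0-11|=11. 7 nearest: (9,B), (9,C), (8,A), (7,A), (15,B), (15,C), (18,C). Counts: {'B': 2, 'C': 3, 'A': 2}. Majority class: C.

C


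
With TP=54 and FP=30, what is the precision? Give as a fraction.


Precision = TP / (TP + FP) = 54 / 84 = 9/14.

9/14


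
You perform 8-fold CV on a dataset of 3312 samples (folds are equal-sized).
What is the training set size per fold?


Each validation fold has 3312/8 = 414 samples. Training set = 3312 - 414 = 2898.

2898


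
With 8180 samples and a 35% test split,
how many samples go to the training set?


Test set = 8180 * 35% = 2863. Training set = 8180 - 2863 = 5317.

5317


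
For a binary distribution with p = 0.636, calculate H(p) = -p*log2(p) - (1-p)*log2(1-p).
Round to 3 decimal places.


H = -0.636*log2(0.636) - 0.364*log2(0.364) = 0.946.

0.946


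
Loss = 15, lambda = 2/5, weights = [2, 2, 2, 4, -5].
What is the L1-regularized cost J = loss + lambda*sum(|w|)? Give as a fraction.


L1 norm = sum(|w|) = 15. J = 15 + 2/5 * 15 = 21.

21


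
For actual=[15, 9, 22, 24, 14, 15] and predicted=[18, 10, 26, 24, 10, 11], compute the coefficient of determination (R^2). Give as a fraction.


Mean(y) = 33/2. SS_res = 58. SS_tot = 307/2. R^2 = 1 - 58/(307/2) = 191/307.

191/307


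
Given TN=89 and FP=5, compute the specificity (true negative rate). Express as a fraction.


Specificity = TN / (TN + FP) = 89 / 94 = 89/94.

89/94


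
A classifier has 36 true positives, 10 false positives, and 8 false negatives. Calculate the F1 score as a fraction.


Precision = 36/46 = 18/23. Recall = 36/44 = 9/11. F1 = 2*P*R/(P+R) = 4/5.

4/5


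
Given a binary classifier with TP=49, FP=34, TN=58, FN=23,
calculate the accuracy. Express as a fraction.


Accuracy = (TP + TN) / (TP + TN + FP + FN) = (49 + 58) / 164 = 107/164.

107/164


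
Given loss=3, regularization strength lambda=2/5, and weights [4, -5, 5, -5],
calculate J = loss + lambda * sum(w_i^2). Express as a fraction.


L2 sq norm = sum(w^2) = 91. J = 3 + 2/5 * 91 = 197/5.

197/5


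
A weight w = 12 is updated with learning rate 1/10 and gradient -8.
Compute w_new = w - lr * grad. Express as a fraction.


w_new = 12 - 1/10 * -8 = 12 - -4/5 = 64/5.

64/5


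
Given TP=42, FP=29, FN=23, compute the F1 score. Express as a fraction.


Precision = 42/71 = 42/71. Recall = 42/65 = 42/65. F1 = 2*P*R/(P+R) = 21/34.

21/34


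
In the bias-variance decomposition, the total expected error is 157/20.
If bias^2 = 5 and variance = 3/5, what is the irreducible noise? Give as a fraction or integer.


Total error = bias^2 + variance + irreducible noise. So irreducible noise = 157/20 - 5 - 3/5 = 9/4.

9/4


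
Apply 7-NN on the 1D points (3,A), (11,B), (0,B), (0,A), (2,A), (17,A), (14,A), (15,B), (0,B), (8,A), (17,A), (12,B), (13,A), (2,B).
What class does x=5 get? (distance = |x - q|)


Distances: |3-5|=2, |11-5|=6, |0-5|=5, |0-5|=5, |2-5|=3, |17-5|=12, |14-5|=9, |15-5|=10, |0-5|=5, |8-5|=3, |17-5|=12, |12-5|=7, |13-5|=8, |2-5|=3. 7 nearest: (3,A), (2,A), (8,A), (2,B), (0,A), (0,B), (0,B). Counts: {'A': 4, 'B': 3}. Majority class: A.

A


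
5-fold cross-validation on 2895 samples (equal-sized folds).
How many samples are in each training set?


Each validation fold has 2895/5 = 579 samples. Training set = 2895 - 579 = 2316.

2316


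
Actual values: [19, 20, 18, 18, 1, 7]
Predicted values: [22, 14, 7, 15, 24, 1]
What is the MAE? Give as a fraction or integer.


MAE = (1/6) * (|19-22|=3 + |20-14|=6 + |18-7|=11 + |18-15|=3 + |1-24|=23 + |7-1|=6). Sum = 52. MAE = 26/3.

26/3


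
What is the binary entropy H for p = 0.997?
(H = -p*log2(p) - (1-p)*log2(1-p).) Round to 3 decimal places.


H = -0.997*log2(0.997) - 0.003*log2(0.003) = 0.029.

0.029


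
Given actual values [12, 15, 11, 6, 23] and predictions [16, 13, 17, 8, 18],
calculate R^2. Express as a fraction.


Mean(y) = 67/5. SS_res = 85. SS_tot = 786/5. R^2 = 1 - 85/(786/5) = 361/786.

361/786


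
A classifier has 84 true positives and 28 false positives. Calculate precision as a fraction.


Precision = TP / (TP + FP) = 84 / 112 = 3/4.

3/4


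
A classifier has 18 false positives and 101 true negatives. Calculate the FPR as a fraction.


FPR = FP / (FP + TN) = 18 / 119 = 18/119.

18/119


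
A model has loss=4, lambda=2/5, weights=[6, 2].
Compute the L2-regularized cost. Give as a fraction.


L2 sq norm = sum(w^2) = 40. J = 4 + 2/5 * 40 = 20.

20


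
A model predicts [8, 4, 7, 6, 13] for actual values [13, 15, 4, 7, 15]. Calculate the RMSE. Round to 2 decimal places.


MSE = 32.0000. RMSE = sqrt(32.0000) = 5.66.

5.66


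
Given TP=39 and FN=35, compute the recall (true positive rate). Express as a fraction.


Recall = TP / (TP + FN) = 39 / 74 = 39/74.

39/74


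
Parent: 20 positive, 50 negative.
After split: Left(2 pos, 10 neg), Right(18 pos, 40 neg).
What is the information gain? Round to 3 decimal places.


H(parent) = 0.8631. H(left) = 0.6500, H(right) = 0.8936. Weighted = (12/70)*0.6500 + (58/70)*0.8936 = 0.8518. IG = 0.8631 - 0.8518 = 0.0113, which rounds to 0.011.

0.011


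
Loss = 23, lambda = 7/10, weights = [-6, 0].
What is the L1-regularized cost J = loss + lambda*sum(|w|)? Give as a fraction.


L1 norm = sum(|w|) = 6. J = 23 + 7/10 * 6 = 136/5.

136/5


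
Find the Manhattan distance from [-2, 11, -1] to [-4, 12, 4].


d = sum of absolute differences: |-2--4|=2 + |11-12|=1 + |-1-4|=5 = 8.

8


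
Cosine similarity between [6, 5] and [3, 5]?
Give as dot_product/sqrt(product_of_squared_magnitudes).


dot = 43. |a|^2 = 61, |b|^2 = 34. cos = 43/sqrt(2074).

43/sqrt(2074)


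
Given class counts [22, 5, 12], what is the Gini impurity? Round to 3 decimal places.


Total = 39. Proportions: 22/39, 5/39, 12/39. sum(p_i^2) = 0.4293. Gini = 1 - 0.4293 = 0.5707, which rounds to 0.571.

0.571


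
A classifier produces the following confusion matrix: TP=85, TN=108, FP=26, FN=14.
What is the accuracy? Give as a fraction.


Accuracy = (TP + TN) / (TP + TN + FP + FN) = (85 + 108) / 233 = 193/233.

193/233


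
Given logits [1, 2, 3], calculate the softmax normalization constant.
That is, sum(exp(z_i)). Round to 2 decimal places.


Denom = e^1=2.7183 + e^2=7.3891 + e^3=20.0855. Sum = 30.1929, which rounds to 30.19.

30.19


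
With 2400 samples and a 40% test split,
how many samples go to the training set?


Test set = 2400 * 40% = 960. Training set = 2400 - 960 = 1440.

1440


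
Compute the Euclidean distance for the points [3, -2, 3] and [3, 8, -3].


d = sqrt(sum of squared differences). (3-3)^2=0, (-2-8)^2=100, (3--3)^2=36. Sum = 136.

sqrt(136)


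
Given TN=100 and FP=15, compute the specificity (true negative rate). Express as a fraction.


Specificity = TN / (TN + FP) = 100 / 115 = 20/23.

20/23


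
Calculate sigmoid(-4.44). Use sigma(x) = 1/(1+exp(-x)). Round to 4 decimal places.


sigma(-4.44) = 1/(1+e^(4.44)) = 1/(1+84.774942) = 1/85.774942 = 0.0117.

0.0117


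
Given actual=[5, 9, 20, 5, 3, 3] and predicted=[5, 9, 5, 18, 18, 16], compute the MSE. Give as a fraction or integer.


MSE = (1/6) * ((5-5)^2=0 + (9-9)^2=0 + (20-5)^2=225 + (5-18)^2=169 + (3-18)^2=225 + (3-16)^2=169). Sum = 788. MSE = 394/3.

394/3


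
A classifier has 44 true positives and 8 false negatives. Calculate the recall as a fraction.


Recall = TP / (TP + FN) = 44 / 52 = 11/13.

11/13


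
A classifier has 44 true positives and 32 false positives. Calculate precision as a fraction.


Precision = TP / (TP + FP) = 44 / 76 = 11/19.

11/19


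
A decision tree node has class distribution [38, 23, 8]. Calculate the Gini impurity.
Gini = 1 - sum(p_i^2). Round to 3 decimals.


Total = 69. Proportions: 38/69, 23/69, 8/69. sum(p_i^2) = 0.4279. Gini = 1 - 0.4279 = 0.5721, which rounds to 0.572.

0.572


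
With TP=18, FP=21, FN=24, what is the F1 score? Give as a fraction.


Precision = 18/39 = 6/13. Recall = 18/42 = 3/7. F1 = 2*P*R/(P+R) = 4/9.

4/9


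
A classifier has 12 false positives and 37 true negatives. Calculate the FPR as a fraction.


FPR = FP / (FP + TN) = 12 / 49 = 12/49.

12/49


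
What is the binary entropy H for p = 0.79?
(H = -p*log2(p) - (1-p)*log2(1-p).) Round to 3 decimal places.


H = -0.79*log2(0.79) - 0.21*log2(0.21) = 0.741.

0.741


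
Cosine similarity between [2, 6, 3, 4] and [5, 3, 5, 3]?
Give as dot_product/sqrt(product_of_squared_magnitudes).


dot = 55. |a|^2 = 65, |b|^2 = 68. cos = 55/sqrt(4420).

55/sqrt(4420)


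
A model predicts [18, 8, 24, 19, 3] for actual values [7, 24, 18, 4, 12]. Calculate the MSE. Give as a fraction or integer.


MSE = (1/5) * ((7-18)^2=121 + (24-8)^2=256 + (18-24)^2=36 + (4-19)^2=225 + (12-3)^2=81). Sum = 719. MSE = 719/5.

719/5


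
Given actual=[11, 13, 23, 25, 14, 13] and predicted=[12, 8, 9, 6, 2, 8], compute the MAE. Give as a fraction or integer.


MAE = (1/6) * (|11-12|=1 + |13-8|=5 + |23-9|=14 + |25-6|=19 + |14-2|=12 + |13-8|=5). Sum = 56. MAE = 28/3.

28/3


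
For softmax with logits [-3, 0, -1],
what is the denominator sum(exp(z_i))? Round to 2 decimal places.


Denom = e^-3=0.0498 + e^0=1.0000 + e^-1=0.3679. Sum = 1.4177, which rounds to 1.42.

1.42


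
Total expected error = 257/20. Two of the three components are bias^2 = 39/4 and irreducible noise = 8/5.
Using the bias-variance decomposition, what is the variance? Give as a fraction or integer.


Total error = bias^2 + variance + irreducible noise. So variance = 257/20 - 39/4 - 8/5 = 3/2.

3/2


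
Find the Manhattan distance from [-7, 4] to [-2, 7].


d = sum of absolute differences: |-7--2|=5 + |4-7|=3 = 8.

8


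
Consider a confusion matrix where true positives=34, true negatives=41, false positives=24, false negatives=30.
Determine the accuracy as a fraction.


Accuracy = (TP + TN) / (TP + TN + FP + FN) = (34 + 41) / 129 = 25/43.

25/43


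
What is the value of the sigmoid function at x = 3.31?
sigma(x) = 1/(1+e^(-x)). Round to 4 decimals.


sigma(3.31) = 1/(1+e^(-3.31)) = 1/(1+0.036516) = 1/1.036516 = 0.9648.

0.9648


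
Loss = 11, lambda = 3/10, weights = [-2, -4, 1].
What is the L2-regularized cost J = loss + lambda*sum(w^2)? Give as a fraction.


L2 sq norm = sum(w^2) = 21. J = 11 + 3/10 * 21 = 173/10.

173/10


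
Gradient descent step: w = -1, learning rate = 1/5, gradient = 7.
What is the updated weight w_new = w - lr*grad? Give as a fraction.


w_new = -1 - 1/5 * 7 = -1 - 7/5 = -12/5.

-12/5


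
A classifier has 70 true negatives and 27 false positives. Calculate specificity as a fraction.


Specificity = TN / (TN + FP) = 70 / 97 = 70/97.

70/97


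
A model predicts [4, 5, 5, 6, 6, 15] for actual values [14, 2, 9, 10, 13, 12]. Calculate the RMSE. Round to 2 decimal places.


MSE = 33.1667. RMSE = sqrt(33.1667) = 5.76.

5.76


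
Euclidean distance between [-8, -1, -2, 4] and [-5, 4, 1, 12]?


d = sqrt(sum of squared differences). (-8--5)^2=9, (-1-4)^2=25, (-2-1)^2=9, (4-12)^2=64. Sum = 107.

sqrt(107)


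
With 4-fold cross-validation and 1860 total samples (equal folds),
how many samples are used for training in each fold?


Each validation fold has 1860/4 = 465 samples. Training set = 1860 - 465 = 1395.

1395


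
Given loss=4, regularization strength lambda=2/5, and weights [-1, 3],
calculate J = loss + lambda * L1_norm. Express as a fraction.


L1 norm = sum(|w|) = 4. J = 4 + 2/5 * 4 = 28/5.

28/5


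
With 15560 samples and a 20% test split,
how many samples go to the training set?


Test set = 15560 * 20% = 3112. Training set = 15560 - 3112 = 12448.

12448


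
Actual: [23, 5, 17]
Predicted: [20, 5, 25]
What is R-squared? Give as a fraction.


Mean(y) = 15. SS_res = 73. SS_tot = 168. R^2 = 1 - 73/(168) = 95/168.

95/168


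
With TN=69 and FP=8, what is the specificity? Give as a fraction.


Specificity = TN / (TN + FP) = 69 / 77 = 69/77.

69/77


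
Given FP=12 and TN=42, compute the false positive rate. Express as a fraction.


FPR = FP / (FP + TN) = 12 / 54 = 2/9.

2/9


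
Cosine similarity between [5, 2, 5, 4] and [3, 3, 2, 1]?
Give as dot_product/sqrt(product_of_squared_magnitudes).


dot = 35. |a|^2 = 70, |b|^2 = 23. cos = 35/sqrt(1610).

35/sqrt(1610)


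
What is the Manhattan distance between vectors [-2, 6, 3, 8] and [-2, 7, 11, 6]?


d = sum of absolute differences: |-2--2|=0 + |6-7|=1 + |3-11|=8 + |8-6|=2 = 11.

11


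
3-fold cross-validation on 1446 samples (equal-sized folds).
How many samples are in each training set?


Each validation fold has 1446/3 = 482 samples. Training set = 1446 - 482 = 964.

964


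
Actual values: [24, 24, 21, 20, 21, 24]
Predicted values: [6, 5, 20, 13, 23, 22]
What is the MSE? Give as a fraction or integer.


MSE = (1/6) * ((24-6)^2=324 + (24-5)^2=361 + (21-20)^2=1 + (20-13)^2=49 + (21-23)^2=4 + (24-22)^2=4). Sum = 743. MSE = 743/6.

743/6


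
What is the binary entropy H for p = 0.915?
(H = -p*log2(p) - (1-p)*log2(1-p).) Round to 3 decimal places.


H = -0.915*log2(0.915) - 0.085*log2(0.085) = 0.420.

0.420


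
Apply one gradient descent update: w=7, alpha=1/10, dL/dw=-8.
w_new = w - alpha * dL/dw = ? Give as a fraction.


w_new = 7 - 1/10 * -8 = 7 - -4/5 = 39/5.

39/5


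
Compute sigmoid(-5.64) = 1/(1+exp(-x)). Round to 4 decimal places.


sigma(-5.64) = 1/(1+e^(5.64)) = 1/(1+281.462718) = 1/282.462718 = 0.0035.

0.0035


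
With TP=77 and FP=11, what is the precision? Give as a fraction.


Precision = TP / (TP + FP) = 77 / 88 = 7/8.

7/8


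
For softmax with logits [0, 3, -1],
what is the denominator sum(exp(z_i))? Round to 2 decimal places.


Denom = e^0=1.0000 + e^3=20.0855 + e^-1=0.3679. Sum = 21.4534, which rounds to 21.45.

21.45


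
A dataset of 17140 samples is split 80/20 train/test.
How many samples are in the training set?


Test set = 17140 * 20% = 3428. Training set = 17140 - 3428 = 13712.

13712


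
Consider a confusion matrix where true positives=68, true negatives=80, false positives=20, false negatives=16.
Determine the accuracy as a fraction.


Accuracy = (TP + TN) / (TP + TN + FP + FN) = (68 + 80) / 184 = 37/46.

37/46


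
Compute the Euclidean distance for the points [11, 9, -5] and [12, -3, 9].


d = sqrt(sum of squared differences). (11-12)^2=1, (9--3)^2=144, (-5-9)^2=196. Sum = 341.

sqrt(341)


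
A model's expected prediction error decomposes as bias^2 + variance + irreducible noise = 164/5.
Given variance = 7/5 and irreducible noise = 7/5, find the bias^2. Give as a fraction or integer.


Total error = bias^2 + variance + irreducible noise. So bias^2 = 164/5 - 7/5 - 7/5 = 30.

30


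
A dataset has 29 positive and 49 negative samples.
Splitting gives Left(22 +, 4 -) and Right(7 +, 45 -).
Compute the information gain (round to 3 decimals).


H(parent) = 0.9520. H(left) = 0.6194, H(right) = 0.5700. Weighted = (26/78)*0.6194 + (52/78)*0.5700 = 0.5865. IG = 0.9520 - 0.5865 = 0.3655, which rounds to 0.366.

0.366


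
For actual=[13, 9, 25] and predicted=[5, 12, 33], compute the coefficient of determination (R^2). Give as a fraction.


Mean(y) = 47/3. SS_res = 137. SS_tot = 416/3. R^2 = 1 - 137/(416/3) = 5/416.

5/416


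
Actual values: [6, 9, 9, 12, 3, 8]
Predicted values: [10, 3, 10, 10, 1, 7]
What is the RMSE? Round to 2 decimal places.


MSE = 10.3333. RMSE = sqrt(10.3333) = 3.21.

3.21


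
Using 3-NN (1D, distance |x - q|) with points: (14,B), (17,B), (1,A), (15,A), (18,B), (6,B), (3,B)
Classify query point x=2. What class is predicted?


Distances: |14-2|=12, |17-2|=15, |1-2|=1, |15-2|=13, |18-2|=16, |6-2|=4, |3-2|=1. 3 nearest: (1,A), (3,B), (6,B). Counts: {'A': 1, 'B': 2}. Majority class: B.

B


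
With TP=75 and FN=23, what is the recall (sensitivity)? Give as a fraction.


Recall = TP / (TP + FN) = 75 / 98 = 75/98.

75/98


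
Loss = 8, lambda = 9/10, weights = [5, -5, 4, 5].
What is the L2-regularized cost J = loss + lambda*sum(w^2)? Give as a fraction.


L2 sq norm = sum(w^2) = 91. J = 8 + 9/10 * 91 = 899/10.

899/10


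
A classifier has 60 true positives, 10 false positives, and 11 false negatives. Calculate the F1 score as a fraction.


Precision = 60/70 = 6/7. Recall = 60/71 = 60/71. F1 = 2*P*R/(P+R) = 40/47.

40/47


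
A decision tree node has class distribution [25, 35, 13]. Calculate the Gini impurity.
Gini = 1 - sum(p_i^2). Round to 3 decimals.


Total = 73. Proportions: 25/73, 35/73, 13/73. sum(p_i^2) = 0.3789. Gini = 1 - 0.3789 = 0.6211, which rounds to 0.621.

0.621


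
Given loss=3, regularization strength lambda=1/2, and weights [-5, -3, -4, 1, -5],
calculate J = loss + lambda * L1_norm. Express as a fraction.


L1 norm = sum(|w|) = 18. J = 3 + 1/2 * 18 = 12.

12


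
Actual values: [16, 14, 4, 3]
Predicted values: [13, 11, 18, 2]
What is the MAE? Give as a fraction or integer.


MAE = (1/4) * (|16-13|=3 + |14-11|=3 + |4-18|=14 + |3-2|=1). Sum = 21. MAE = 21/4.

21/4


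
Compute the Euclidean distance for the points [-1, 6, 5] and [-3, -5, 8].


d = sqrt(sum of squared differences). (-1--3)^2=4, (6--5)^2=121, (5-8)^2=9. Sum = 134.

sqrt(134)


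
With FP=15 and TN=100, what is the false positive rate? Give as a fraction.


FPR = FP / (FP + TN) = 15 / 115 = 3/23.

3/23


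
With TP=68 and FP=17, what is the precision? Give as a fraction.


Precision = TP / (TP + FP) = 68 / 85 = 4/5.

4/5


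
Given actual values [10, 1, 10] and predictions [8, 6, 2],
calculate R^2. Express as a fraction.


Mean(y) = 7. SS_res = 93. SS_tot = 54. R^2 = 1 - 93/(54) = -13/18.

-13/18


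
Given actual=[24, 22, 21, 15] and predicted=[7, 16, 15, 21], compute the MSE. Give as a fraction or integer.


MSE = (1/4) * ((24-7)^2=289 + (22-16)^2=36 + (21-15)^2=36 + (15-21)^2=36). Sum = 397. MSE = 397/4.

397/4


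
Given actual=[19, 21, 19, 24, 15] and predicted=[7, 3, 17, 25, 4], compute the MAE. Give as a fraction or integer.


MAE = (1/5) * (|19-7|=12 + |21-3|=18 + |19-17|=2 + |24-25|=1 + |15-4|=11). Sum = 44. MAE = 44/5.

44/5


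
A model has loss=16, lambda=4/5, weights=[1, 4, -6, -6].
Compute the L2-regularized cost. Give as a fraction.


L2 sq norm = sum(w^2) = 89. J = 16 + 4/5 * 89 = 436/5.

436/5


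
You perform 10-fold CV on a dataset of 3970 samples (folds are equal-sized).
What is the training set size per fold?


Each validation fold has 3970/10 = 397 samples. Training set = 3970 - 397 = 3573.

3573


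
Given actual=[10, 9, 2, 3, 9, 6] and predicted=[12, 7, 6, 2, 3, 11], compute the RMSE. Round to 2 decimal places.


MSE = 14.3333. RMSE = sqrt(14.3333) = 3.79.

3.79


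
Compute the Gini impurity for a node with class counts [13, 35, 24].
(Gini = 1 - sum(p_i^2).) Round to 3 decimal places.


Total = 72. Proportions: 13/72, 35/72, 24/72. sum(p_i^2) = 0.3800. Gini = 1 - 0.3800 = 0.6200, which rounds to 0.620.

0.620


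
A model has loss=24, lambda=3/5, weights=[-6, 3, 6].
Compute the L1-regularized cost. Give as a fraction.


L1 norm = sum(|w|) = 15. J = 24 + 3/5 * 15 = 33.

33


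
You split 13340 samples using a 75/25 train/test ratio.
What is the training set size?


Test set = 13340 * 25% = 3335. Training set = 13340 - 3335 = 10005.

10005


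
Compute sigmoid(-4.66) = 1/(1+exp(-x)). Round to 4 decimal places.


sigma(-4.66) = 1/(1+e^(4.66)) = 1/(1+105.636082) = 1/106.636082 = 0.0094.

0.0094


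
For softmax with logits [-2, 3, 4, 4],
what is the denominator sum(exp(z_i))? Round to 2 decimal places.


Denom = e^-2=0.1353 + e^3=20.0855 + e^4=54.5982 + e^4=54.5982. Sum = 129.4172, which rounds to 129.42.

129.42


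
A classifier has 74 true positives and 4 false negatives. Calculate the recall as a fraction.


Recall = TP / (TP + FN) = 74 / 78 = 37/39.

37/39


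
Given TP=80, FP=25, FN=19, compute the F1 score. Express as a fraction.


Precision = 80/105 = 16/21. Recall = 80/99 = 80/99. F1 = 2*P*R/(P+R) = 40/51.

40/51


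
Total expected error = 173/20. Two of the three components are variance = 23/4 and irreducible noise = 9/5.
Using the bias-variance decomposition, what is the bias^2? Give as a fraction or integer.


Total error = bias^2 + variance + irreducible noise. So bias^2 = 173/20 - 23/4 - 9/5 = 11/10.

11/10


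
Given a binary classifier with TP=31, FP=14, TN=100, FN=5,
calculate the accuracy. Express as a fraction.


Accuracy = (TP + TN) / (TP + TN + FP + FN) = (31 + 100) / 150 = 131/150.

131/150


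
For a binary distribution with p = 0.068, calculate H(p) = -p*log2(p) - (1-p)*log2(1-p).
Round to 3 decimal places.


H = -0.068*log2(0.068) - 0.932*log2(0.932) = 0.358.

0.358


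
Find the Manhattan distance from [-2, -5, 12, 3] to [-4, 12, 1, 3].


d = sum of absolute differences: |-2--4|=2 + |-5-12|=17 + |12-1|=11 + |3-3|=0 = 30.

30


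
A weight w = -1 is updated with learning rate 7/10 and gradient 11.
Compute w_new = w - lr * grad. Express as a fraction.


w_new = -1 - 7/10 * 11 = -1 - 77/10 = -87/10.

-87/10


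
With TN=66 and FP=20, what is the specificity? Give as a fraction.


Specificity = TN / (TN + FP) = 66 / 86 = 33/43.

33/43


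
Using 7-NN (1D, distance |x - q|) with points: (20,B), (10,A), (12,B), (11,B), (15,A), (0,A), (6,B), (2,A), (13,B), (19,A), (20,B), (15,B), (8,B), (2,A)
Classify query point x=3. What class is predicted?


Distances: |20-3|=17, |10-3|=7, |12-3|=9, |11-3|=8, |15-3|=12, |0-3|=3, |6-3|=3, |2-3|=1, |13-3|=10, |19-3|=16, |20-3|=17, |15-3|=12, |8-3|=5, |2-3|=1. 7 nearest: (2,A), (2,A), (0,A), (6,B), (8,B), (10,A), (11,B). Counts: {'A': 4, 'B': 3}. Majority class: A.

A


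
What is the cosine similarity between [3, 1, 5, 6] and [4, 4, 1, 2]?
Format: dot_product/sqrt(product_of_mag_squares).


dot = 33. |a|^2 = 71, |b|^2 = 37. cos = 33/sqrt(2627).

33/sqrt(2627)


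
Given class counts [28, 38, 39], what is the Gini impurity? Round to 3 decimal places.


Total = 105. Proportions: 28/105, 38/105, 39/105. sum(p_i^2) = 0.3400. Gini = 1 - 0.3400 = 0.6600, which rounds to 0.660.

0.660


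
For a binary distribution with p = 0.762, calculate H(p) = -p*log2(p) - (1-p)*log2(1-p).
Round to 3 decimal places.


H = -0.762*log2(0.762) - 0.238*log2(0.238) = 0.792.

0.792


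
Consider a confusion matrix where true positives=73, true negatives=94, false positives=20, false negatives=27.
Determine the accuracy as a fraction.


Accuracy = (TP + TN) / (TP + TN + FP + FN) = (73 + 94) / 214 = 167/214.

167/214


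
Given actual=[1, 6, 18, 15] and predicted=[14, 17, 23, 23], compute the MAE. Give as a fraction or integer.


MAE = (1/4) * (|1-14|=13 + |6-17|=11 + |18-23|=5 + |15-23|=8). Sum = 37. MAE = 37/4.

37/4


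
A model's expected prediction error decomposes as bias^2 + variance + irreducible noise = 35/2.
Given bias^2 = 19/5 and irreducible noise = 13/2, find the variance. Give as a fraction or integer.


Total error = bias^2 + variance + irreducible noise. So variance = 35/2 - 19/5 - 13/2 = 36/5.

36/5


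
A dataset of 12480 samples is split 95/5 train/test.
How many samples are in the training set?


Test set = 12480 * 5% = 624. Training set = 12480 - 624 = 11856.

11856


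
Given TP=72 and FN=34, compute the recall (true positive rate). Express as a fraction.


Recall = TP / (TP + FN) = 72 / 106 = 36/53.

36/53


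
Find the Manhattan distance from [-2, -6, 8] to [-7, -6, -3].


d = sum of absolute differences: |-2--7|=5 + |-6--6|=0 + |8--3|=11 = 16.

16


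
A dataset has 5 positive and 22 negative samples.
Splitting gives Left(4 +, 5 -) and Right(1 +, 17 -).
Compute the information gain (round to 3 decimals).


H(parent) = 0.6913. H(left) = 0.9911, H(right) = 0.3095. Weighted = (9/27)*0.9911 + (18/27)*0.3095 = 0.5367. IG = 0.6913 - 0.5367 = 0.1546, which rounds to 0.155.

0.155


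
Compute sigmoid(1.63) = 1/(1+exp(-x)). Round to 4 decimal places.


sigma(1.63) = 1/(1+e^(-1.63)) = 1/(1+0.195930) = 1/1.195930 = 0.8362.

0.8362


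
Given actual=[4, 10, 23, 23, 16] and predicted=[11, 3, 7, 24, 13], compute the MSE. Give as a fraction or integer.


MSE = (1/5) * ((4-11)^2=49 + (10-3)^2=49 + (23-7)^2=256 + (23-24)^2=1 + (16-13)^2=9). Sum = 364. MSE = 364/5.

364/5


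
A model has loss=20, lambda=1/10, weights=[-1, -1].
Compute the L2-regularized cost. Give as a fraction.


L2 sq norm = sum(w^2) = 2. J = 20 + 1/10 * 2 = 101/5.

101/5


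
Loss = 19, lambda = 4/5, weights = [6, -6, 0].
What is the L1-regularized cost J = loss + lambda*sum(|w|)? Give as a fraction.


L1 norm = sum(|w|) = 12. J = 19 + 4/5 * 12 = 143/5.

143/5


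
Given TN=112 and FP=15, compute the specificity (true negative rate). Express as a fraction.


Specificity = TN / (TN + FP) = 112 / 127 = 112/127.

112/127


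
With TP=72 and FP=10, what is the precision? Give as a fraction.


Precision = TP / (TP + FP) = 72 / 82 = 36/41.

36/41


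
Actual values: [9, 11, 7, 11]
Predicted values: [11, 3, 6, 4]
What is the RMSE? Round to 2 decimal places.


MSE = 29.5000. RMSE = sqrt(29.5000) = 5.43.

5.43


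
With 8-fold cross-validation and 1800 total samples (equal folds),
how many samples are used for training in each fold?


Each validation fold has 1800/8 = 225 samples. Training set = 1800 - 225 = 1575.

1575


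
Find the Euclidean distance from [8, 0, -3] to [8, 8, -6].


d = sqrt(sum of squared differences). (8-8)^2=0, (0-8)^2=64, (-3--6)^2=9. Sum = 73.

sqrt(73)


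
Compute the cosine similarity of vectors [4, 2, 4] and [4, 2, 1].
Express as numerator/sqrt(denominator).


dot = 24. |a|^2 = 36, |b|^2 = 21. cos = 24/sqrt(756).

24/sqrt(756)


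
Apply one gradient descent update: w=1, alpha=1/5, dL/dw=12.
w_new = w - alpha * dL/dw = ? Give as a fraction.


w_new = 1 - 1/5 * 12 = 1 - 12/5 = -7/5.

-7/5


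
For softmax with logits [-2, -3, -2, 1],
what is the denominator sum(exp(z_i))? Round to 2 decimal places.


Denom = e^-2=0.1353 + e^-3=0.0498 + e^-2=0.1353 + e^1=2.7183. Sum = 3.0387, which rounds to 3.04.

3.04


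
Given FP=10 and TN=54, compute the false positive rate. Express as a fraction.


FPR = FP / (FP + TN) = 10 / 64 = 5/32.

5/32


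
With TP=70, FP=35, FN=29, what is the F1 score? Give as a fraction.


Precision = 70/105 = 2/3. Recall = 70/99 = 70/99. F1 = 2*P*R/(P+R) = 35/51.

35/51


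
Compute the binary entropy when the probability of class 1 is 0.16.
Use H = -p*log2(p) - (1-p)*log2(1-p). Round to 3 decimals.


H = -0.16*log2(0.16) - 0.84*log2(0.84) = 0.634.

0.634


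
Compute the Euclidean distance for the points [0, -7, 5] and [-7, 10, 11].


d = sqrt(sum of squared differences). (0--7)^2=49, (-7-10)^2=289, (5-11)^2=36. Sum = 374.

sqrt(374)


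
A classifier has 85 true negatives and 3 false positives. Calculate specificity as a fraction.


Specificity = TN / (TN + FP) = 85 / 88 = 85/88.

85/88


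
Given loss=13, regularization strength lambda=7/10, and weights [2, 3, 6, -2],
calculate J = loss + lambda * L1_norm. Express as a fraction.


L1 norm = sum(|w|) = 13. J = 13 + 7/10 * 13 = 221/10.

221/10


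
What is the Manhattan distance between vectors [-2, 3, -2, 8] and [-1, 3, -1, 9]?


d = sum of absolute differences: |-2--1|=1 + |3-3|=0 + |-2--1|=1 + |8-9|=1 = 3.

3


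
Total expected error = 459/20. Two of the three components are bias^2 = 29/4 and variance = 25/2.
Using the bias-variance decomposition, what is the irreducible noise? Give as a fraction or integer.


Total error = bias^2 + variance + irreducible noise. So irreducible noise = 459/20 - 29/4 - 25/2 = 16/5.

16/5


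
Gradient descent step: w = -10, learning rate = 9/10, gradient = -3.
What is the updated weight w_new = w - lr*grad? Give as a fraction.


w_new = -10 - 9/10 * -3 = -10 - -27/10 = -73/10.

-73/10


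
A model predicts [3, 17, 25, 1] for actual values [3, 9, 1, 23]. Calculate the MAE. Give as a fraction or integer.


MAE = (1/4) * (|3-3|=0 + |9-17|=8 + |1-25|=24 + |23-1|=22). Sum = 54. MAE = 27/2.

27/2


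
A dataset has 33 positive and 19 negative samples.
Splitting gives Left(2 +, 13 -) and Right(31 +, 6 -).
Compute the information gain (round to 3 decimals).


H(parent) = 0.9471. H(left) = 0.5665, H(right) = 0.6395. Weighted = (15/52)*0.5665 + (37/52)*0.6395 = 0.6184. IG = 0.9471 - 0.6184 = 0.3287, which rounds to 0.329.

0.329


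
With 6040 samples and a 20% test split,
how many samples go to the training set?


Test set = 6040 * 20% = 1208. Training set = 6040 - 1208 = 4832.

4832


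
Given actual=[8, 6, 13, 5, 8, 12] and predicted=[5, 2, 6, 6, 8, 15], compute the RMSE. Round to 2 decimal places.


MSE = 14.0000. RMSE = sqrt(14.0000) = 3.74.

3.74


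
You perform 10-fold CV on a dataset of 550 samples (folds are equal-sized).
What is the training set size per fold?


Each validation fold has 550/10 = 55 samples. Training set = 550 - 55 = 495.

495


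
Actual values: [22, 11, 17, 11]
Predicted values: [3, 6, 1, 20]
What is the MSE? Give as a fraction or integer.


MSE = (1/4) * ((22-3)^2=361 + (11-6)^2=25 + (17-1)^2=256 + (11-20)^2=81). Sum = 723. MSE = 723/4.

723/4


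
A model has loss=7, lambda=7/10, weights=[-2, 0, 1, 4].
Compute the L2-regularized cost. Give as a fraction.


L2 sq norm = sum(w^2) = 21. J = 7 + 7/10 * 21 = 217/10.

217/10


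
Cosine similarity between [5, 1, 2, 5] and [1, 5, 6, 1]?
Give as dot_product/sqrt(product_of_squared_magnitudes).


dot = 27. |a|^2 = 55, |b|^2 = 63. cos = 27/sqrt(3465).

27/sqrt(3465)


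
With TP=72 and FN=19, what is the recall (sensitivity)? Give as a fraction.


Recall = TP / (TP + FN) = 72 / 91 = 72/91.

72/91


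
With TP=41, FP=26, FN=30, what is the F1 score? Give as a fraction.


Precision = 41/67 = 41/67. Recall = 41/71 = 41/71. F1 = 2*P*R/(P+R) = 41/69.

41/69


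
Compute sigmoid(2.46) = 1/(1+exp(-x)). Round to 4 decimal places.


sigma(2.46) = 1/(1+e^(-2.46)) = 1/(1+0.085435) = 1/1.085435 = 0.9213.

0.9213


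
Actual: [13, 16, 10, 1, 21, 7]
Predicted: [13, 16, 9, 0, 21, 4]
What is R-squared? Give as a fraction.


Mean(y) = 34/3. SS_res = 11. SS_tot = 736/3. R^2 = 1 - 11/(736/3) = 703/736.

703/736


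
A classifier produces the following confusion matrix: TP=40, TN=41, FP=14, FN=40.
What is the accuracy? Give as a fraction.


Accuracy = (TP + TN) / (TP + TN + FP + FN) = (40 + 41) / 135 = 3/5.

3/5


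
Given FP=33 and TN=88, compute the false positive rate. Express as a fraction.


FPR = FP / (FP + TN) = 33 / 121 = 3/11.

3/11


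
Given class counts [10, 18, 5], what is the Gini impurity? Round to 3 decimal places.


Total = 33. Proportions: 10/33, 18/33, 5/33. sum(p_i^2) = 0.4123. Gini = 1 - 0.4123 = 0.5877, which rounds to 0.588.

0.588


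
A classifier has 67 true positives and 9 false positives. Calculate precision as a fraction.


Precision = TP / (TP + FP) = 67 / 76 = 67/76.

67/76


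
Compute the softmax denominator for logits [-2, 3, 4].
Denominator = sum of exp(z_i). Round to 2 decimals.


Denom = e^-2=0.1353 + e^3=20.0855 + e^4=54.5982. Sum = 74.8190, which rounds to 74.82.

74.82


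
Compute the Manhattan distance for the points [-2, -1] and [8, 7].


d = sum of absolute differences: |-2-8|=10 + |-1-7|=8 = 18.

18


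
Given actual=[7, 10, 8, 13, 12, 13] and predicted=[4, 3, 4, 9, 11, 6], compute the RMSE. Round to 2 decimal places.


MSE = 23.3333. RMSE = sqrt(23.3333) = 4.83.

4.83


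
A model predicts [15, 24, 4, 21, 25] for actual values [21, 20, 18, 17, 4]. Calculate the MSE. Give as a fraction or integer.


MSE = (1/5) * ((21-15)^2=36 + (20-24)^2=16 + (18-4)^2=196 + (17-21)^2=16 + (4-25)^2=441). Sum = 705. MSE = 141.

141


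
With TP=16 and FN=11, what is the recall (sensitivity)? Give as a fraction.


Recall = TP / (TP + FN) = 16 / 27 = 16/27.

16/27


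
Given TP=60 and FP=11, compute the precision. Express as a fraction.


Precision = TP / (TP + FP) = 60 / 71 = 60/71.

60/71


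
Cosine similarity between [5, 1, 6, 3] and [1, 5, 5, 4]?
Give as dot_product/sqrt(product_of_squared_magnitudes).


dot = 52. |a|^2 = 71, |b|^2 = 67. cos = 52/sqrt(4757).

52/sqrt(4757)


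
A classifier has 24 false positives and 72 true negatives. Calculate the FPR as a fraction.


FPR = FP / (FP + TN) = 24 / 96 = 1/4.

1/4


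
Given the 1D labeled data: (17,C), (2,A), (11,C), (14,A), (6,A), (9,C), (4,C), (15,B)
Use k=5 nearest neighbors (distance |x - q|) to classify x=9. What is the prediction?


Distances: |17-9|=8, |2-9|=7, |11-9|=2, |14-9|=5, |6-9|=3, |9-9|=0, |4-9|=5, |15-9|=6. 5 nearest: (9,C), (11,C), (6,A), (14,A), (4,C). Counts: {'C': 3, 'A': 2}. Majority class: C.

C


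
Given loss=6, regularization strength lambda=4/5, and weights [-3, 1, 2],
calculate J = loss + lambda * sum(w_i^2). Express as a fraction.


L2 sq norm = sum(w^2) = 14. J = 6 + 4/5 * 14 = 86/5.

86/5


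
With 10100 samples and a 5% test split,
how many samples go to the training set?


Test set = 10100 * 5% = 505. Training set = 10100 - 505 = 9595.

9595


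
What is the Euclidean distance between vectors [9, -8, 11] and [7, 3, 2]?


d = sqrt(sum of squared differences). (9-7)^2=4, (-8-3)^2=121, (11-2)^2=81. Sum = 206.

sqrt(206)


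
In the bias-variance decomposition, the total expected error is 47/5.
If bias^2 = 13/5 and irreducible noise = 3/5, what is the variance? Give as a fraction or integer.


Total error = bias^2 + variance + irreducible noise. So variance = 47/5 - 13/5 - 3/5 = 31/5.

31/5


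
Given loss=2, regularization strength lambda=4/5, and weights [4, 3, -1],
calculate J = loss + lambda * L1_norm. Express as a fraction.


L1 norm = sum(|w|) = 8. J = 2 + 4/5 * 8 = 42/5.

42/5


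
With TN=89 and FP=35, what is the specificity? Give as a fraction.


Specificity = TN / (TN + FP) = 89 / 124 = 89/124.

89/124


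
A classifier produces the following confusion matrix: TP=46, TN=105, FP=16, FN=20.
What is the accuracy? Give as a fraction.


Accuracy = (TP + TN) / (TP + TN + FP + FN) = (46 + 105) / 187 = 151/187.

151/187


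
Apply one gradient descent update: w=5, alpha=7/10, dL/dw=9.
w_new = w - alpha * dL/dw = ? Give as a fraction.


w_new = 5 - 7/10 * 9 = 5 - 63/10 = -13/10.

-13/10


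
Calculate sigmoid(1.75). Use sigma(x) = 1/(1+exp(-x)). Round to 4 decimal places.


sigma(1.75) = 1/(1+e^(-1.75)) = 1/(1+0.173774) = 1/1.173774 = 0.8520.

0.8520


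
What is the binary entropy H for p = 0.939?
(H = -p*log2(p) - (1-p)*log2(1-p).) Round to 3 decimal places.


H = -0.939*log2(0.939) - 0.061*log2(0.061) = 0.331.

0.331


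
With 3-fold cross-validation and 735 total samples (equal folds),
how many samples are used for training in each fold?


Each validation fold has 735/3 = 245 samples. Training set = 735 - 245 = 490.

490


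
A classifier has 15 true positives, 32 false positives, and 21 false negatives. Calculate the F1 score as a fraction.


Precision = 15/47 = 15/47. Recall = 15/36 = 5/12. F1 = 2*P*R/(P+R) = 30/83.

30/83


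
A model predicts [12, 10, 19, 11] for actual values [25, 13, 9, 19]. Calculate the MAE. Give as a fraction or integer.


MAE = (1/4) * (|25-12|=13 + |13-10|=3 + |9-19|=10 + |19-11|=8). Sum = 34. MAE = 17/2.

17/2


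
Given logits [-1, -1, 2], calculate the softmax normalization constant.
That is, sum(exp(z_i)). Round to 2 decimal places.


Denom = e^-1=0.3679 + e^-1=0.3679 + e^2=7.3891. Sum = 8.1249, which rounds to 8.12.

8.12


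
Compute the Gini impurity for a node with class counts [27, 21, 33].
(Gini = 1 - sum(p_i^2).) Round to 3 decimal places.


Total = 81. Proportions: 27/81, 21/81, 33/81. sum(p_i^2) = 0.3443. Gini = 1 - 0.3443 = 0.6557, which rounds to 0.656.

0.656


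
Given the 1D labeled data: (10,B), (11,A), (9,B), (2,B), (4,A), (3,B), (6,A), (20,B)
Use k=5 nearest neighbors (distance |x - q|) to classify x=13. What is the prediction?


Distances: |10-13|=3, |11-13|=2, |9-13|=4, |2-13|=11, |4-13|=9, |3-13|=10, |6-13|=7, |20-13|=7. 5 nearest: (11,A), (10,B), (9,B), (6,A), (20,B). Counts: {'A': 2, 'B': 3}. Majority class: B.

B


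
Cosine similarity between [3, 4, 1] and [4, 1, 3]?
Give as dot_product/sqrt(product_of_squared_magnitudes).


dot = 19. |a|^2 = 26, |b|^2 = 26. cos = 19/sqrt(676).

19/sqrt(676)


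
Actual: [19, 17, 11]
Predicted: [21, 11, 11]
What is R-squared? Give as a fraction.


Mean(y) = 47/3. SS_res = 40. SS_tot = 104/3. R^2 = 1 - 40/(104/3) = -2/13.

-2/13


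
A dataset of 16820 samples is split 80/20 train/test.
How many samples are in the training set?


Test set = 16820 * 20% = 3364. Training set = 16820 - 3364 = 13456.

13456
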